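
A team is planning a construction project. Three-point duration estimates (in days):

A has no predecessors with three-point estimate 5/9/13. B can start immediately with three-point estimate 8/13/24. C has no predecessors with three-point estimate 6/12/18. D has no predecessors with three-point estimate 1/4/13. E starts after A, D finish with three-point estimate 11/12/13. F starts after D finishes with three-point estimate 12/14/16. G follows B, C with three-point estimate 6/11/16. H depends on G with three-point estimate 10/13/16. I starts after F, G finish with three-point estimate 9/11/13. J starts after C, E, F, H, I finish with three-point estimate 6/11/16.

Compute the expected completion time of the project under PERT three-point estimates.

49 days

te_A = (5 + 4·9 + 13)/6 = 54/6 = 9
te_B = (8 + 4·13 + 24)/6 = 84/6 = 14
te_C = (6 + 4·12 + 18)/6 = 72/6 = 12
te_D = (1 + 4·4 + 13)/6 = 30/6 = 5
te_E = (11 + 4·12 + 13)/6 = 72/6 = 12
te_F = (12 + 4·14 + 16)/6 = 84/6 = 14
te_G = (6 + 4·11 + 16)/6 = 66/6 = 11
te_H = (10 + 4·13 + 16)/6 = 78/6 = 13
te_I = (9 + 4·11 + 13)/6 = 66/6 = 11
te_J = (6 + 4·11 + 16)/6 = 66/6 = 11

Forward pass:
ES_A = 0; EF_A = 9
ES_B = 0; EF_B = 14
ES_C = 0; EF_C = 12
ES_D = 0; EF_D = 5
ES_E = max(EF_A=9, EF_D=5) = 9; EF_E = 9+12 = 21
ES_F = 5; EF_F = 5+14 = 19
ES_G = max(EF_B=14, EF_C=12) = 14; EF_G = 14+11 = 25
ES_H = 25; EF_H = 25+13 = 38
ES_I = max(EF_F=19, EF_G=25) = 25; EF_I = 25+11 = 36
ES_J = max(EF_C=12, EF_E=21, EF_F=19, EF_H=38, EF_I=36) = 38; EF_J = 38+11 = 49
Expected project duration μ = 49 days. Critical path: B → G → H → J.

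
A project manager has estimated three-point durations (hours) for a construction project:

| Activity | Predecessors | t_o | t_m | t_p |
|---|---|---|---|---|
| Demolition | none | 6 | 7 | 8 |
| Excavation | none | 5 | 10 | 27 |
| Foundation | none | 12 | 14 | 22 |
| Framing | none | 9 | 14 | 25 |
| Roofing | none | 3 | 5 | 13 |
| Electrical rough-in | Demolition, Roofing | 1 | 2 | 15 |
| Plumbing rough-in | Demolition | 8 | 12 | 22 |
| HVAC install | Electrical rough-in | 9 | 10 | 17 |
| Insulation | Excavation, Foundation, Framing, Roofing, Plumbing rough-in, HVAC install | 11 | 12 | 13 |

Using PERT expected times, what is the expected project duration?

te_Demolition = (6 + 4·7 + 8)/6 = 42/6 = 7
te_Excavation = (5 + 4·10 + 27)/6 = 72/6 = 12
te_Foundation = (12 + 4·14 + 22)/6 = 90/6 = 15
te_Framing = (9 + 4·14 + 25)/6 = 90/6 = 15
te_Roofing = (3 + 4·5 + 13)/6 = 36/6 = 6
te_Electrical rough-in = (1 + 4·2 + 15)/6 = 24/6 = 4
te_Plumbing rough-in = (8 + 4·12 + 22)/6 = 78/6 = 13
te_HVAC install = (9 + 4·10 + 17)/6 = 66/6 = 11
te_Insulation = (11 + 4·12 + 13)/6 = 72/6 = 12

Forward pass:
ES_Demolition = 0; EF_Demolition = 7
ES_Excavation = 0; EF_Excavation = 12
ES_Foundation = 0; EF_Foundation = 15
ES_Framing = 0; EF_Framing = 15
ES_Roofing = 0; EF_Roofing = 6
ES_Electrical rough-in = max(EF_Demolition=7, EF_Roofing=6) = 7; EF_Electrical rough-in = 7+4 = 11
ES_Plumbing rough-in = 7; EF_Plumbing rough-in = 7+13 = 20
ES_HVAC install = 11; EF_HVAC install = 11+11 = 22
ES_Insulation = max(EF_Excavation=12, EF_Foundation=15, EF_Framing=15, EF_Roofing=6, EF_Plumbing rough-in=20, EF_HVAC install=22) = 22; EF_Insulation = 22+12 = 34
Expected project duration μ = 34 hours. Critical path: Demolition → Electrical rough-in → HVAC install → Insulation.

34 hours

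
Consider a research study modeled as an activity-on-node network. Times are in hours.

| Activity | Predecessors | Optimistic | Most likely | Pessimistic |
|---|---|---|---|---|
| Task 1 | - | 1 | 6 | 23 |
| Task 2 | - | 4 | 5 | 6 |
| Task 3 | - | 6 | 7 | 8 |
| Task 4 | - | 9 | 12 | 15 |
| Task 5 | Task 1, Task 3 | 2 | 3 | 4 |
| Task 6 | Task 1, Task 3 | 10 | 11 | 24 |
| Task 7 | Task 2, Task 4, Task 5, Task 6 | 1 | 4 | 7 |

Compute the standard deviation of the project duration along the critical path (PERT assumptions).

4.46 hours

te_Task 1 = (1 + 4·6 + 23)/6 = 48/6 = 8; σ²_Task 1 = ((23−1)/6)² = 13.444
te_Task 2 = (4 + 4·5 + 6)/6 = 30/6 = 5; σ²_Task 2 = ((6−4)/6)² = 0.111
te_Task 3 = (6 + 4·7 + 8)/6 = 42/6 = 7; σ²_Task 3 = ((8−6)/6)² = 0.111
te_Task 4 = (9 + 4·12 + 15)/6 = 72/6 = 12; σ²_Task 4 = ((15−9)/6)² = 1.000
te_Task 5 = (2 + 4·3 + 4)/6 = 18/6 = 3; σ²_Task 5 = ((4−2)/6)² = 0.111
te_Task 6 = (10 + 4·11 + 24)/6 = 78/6 = 13; σ²_Task 6 = ((24−10)/6)² = 5.444
te_Task 7 = (1 + 4·4 + 7)/6 = 24/6 = 4; σ²_Task 7 = ((7−1)/6)² = 1.000

Forward pass:
ES_Task 1 = 0; EF_Task 1 = 8
ES_Task 2 = 0; EF_Task 2 = 5
ES_Task 3 = 0; EF_Task 3 = 7
ES_Task 4 = 0; EF_Task 4 = 12
ES_Task 5 = max(EF_Task 1=8, EF_Task 3=7) = 8; EF_Task 5 = 8+3 = 11
ES_Task 6 = max(EF_Task 1=8, EF_Task 3=7) = 8; EF_Task 6 = 8+13 = 21
ES_Task 7 = max(EF_Task 2=5, EF_Task 4=12, EF_Task 5=11, EF_Task 6=21) = 21; EF_Task 7 = 21+4 = 25
Expected project duration μ = 25 hours. Critical path: Task 1 → Task 6 → Task 7.

Variance along critical path = 13.444 + 5.444 + 1.000 = 19.889
σ = √19.889 = 4.460 hours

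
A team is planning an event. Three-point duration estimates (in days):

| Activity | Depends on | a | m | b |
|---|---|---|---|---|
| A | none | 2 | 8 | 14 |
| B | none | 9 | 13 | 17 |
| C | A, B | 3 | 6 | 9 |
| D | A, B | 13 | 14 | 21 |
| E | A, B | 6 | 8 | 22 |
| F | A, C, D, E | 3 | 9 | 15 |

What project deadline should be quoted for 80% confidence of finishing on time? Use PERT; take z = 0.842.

te_A = (2 + 4·8 + 14)/6 = 48/6 = 8; σ²_A = ((14−2)/6)² = 4.000
te_B = (9 + 4·13 + 17)/6 = 78/6 = 13; σ²_B = ((17−9)/6)² = 1.778
te_C = (3 + 4·6 + 9)/6 = 36/6 = 6; σ²_C = ((9−3)/6)² = 1.000
te_D = (13 + 4·14 + 21)/6 = 90/6 = 15; σ²_D = ((21−13)/6)² = 1.778
te_E = (6 + 4·8 + 22)/6 = 60/6 = 10; σ²_E = ((22−6)/6)² = 7.111
te_F = (3 + 4·9 + 15)/6 = 54/6 = 9; σ²_F = ((15−3)/6)² = 4.000

Forward pass:
ES_A = 0; EF_A = 8
ES_B = 0; EF_B = 13
ES_C = max(EF_A=8, EF_B=13) = 13; EF_C = 13+6 = 19
ES_D = max(EF_A=8, EF_B=13) = 13; EF_D = 13+15 = 28
ES_E = max(EF_A=8, EF_B=13) = 13; EF_E = 13+10 = 23
ES_F = max(EF_A=8, EF_C=19, EF_D=28, EF_E=23) = 28; EF_F = 28+9 = 37
Expected project duration μ = 37 days. Critical path: B → D → F.

Variance along critical path = 1.778 + 1.778 + 4.000 = 7.556; σ = 2.749 days.
D = μ + z·σ = 37 + 0.842·2.749 = 39.3 days

39.3 days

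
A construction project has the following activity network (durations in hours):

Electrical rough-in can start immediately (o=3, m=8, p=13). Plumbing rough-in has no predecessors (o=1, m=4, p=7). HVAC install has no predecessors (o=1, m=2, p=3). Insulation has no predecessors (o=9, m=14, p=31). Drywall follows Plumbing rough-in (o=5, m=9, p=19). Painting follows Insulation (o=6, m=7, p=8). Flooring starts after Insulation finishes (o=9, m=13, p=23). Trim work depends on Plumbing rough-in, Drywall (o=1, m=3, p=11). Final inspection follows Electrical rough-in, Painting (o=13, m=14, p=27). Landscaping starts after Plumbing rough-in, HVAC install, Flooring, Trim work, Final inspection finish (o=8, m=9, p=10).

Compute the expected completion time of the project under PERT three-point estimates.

te_Electrical rough-in = (3 + 4·8 + 13)/6 = 48/6 = 8
te_Plumbing rough-in = (1 + 4·4 + 7)/6 = 24/6 = 4
te_HVAC install = (1 + 4·2 + 3)/6 = 12/6 = 2
te_Insulation = (9 + 4·14 + 31)/6 = 96/6 = 16
te_Drywall = (5 + 4·9 + 19)/6 = 60/6 = 10
te_Painting = (6 + 4·7 + 8)/6 = 42/6 = 7
te_Flooring = (9 + 4·13 + 23)/6 = 84/6 = 14
te_Trim work = (1 + 4·3 + 11)/6 = 24/6 = 4
te_Final inspection = (13 + 4·14 + 27)/6 = 96/6 = 16
te_Landscaping = (8 + 4·9 + 10)/6 = 54/6 = 9

Forward pass:
ES_Electrical rough-in = 0; EF_Electrical rough-in = 8
ES_Plumbing rough-in = 0; EF_Plumbing rough-in = 4
ES_HVAC install = 0; EF_HVAC install = 2
ES_Insulation = 0; EF_Insulation = 16
ES_Drywall = 4; EF_Drywall = 4+10 = 14
ES_Painting = 16; EF_Painting = 16+7 = 23
ES_Flooring = 16; EF_Flooring = 16+14 = 30
ES_Trim work = max(EF_Plumbing rough-in=4, EF_Drywall=14) = 14; EF_Trim work = 14+4 = 18
ES_Final inspection = max(EF_Electrical rough-in=8, EF_Painting=23) = 23; EF_Final inspection = 23+16 = 39
ES_Landscaping = max(EF_Plumbing rough-in=4, EF_HVAC install=2, EF_Flooring=30, EF_Trim work=18, EF_Final inspection=39) = 39; EF_Landscaping = 39+9 = 48
Expected project duration μ = 48 hours. Critical path: Insulation → Painting → Final inspection → Landscaping.

48 hours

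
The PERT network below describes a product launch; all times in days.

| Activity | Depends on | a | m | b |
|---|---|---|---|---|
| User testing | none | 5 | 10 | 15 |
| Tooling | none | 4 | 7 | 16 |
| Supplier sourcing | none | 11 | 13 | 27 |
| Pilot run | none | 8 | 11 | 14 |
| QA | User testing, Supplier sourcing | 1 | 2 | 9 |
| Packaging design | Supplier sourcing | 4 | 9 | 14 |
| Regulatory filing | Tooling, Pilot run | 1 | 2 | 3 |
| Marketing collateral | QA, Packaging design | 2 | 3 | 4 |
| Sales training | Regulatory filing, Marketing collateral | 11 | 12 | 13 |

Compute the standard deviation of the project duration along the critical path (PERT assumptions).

te_User testing = (5 + 4·10 + 15)/6 = 60/6 = 10; σ²_User testing = ((15−5)/6)² = 2.778
te_Tooling = (4 + 4·7 + 16)/6 = 48/6 = 8; σ²_Tooling = ((16−4)/6)² = 4.000
te_Supplier sourcing = (11 + 4·13 + 27)/6 = 90/6 = 15; σ²_Supplier sourcing = ((27−11)/6)² = 7.111
te_Pilot run = (8 + 4·11 + 14)/6 = 66/6 = 11; σ²_Pilot run = ((14−8)/6)² = 1.000
te_QA = (1 + 4·2 + 9)/6 = 18/6 = 3; σ²_QA = ((9−1)/6)² = 1.778
te_Packaging design = (4 + 4·9 + 14)/6 = 54/6 = 9; σ²_Packaging design = ((14−4)/6)² = 2.778
te_Regulatory filing = (1 + 4·2 + 3)/6 = 12/6 = 2; σ²_Regulatory filing = ((3−1)/6)² = 0.111
te_Marketing collateral = (2 + 4·3 + 4)/6 = 18/6 = 3; σ²_Marketing collateral = ((4−2)/6)² = 0.111
te_Sales training = (11 + 4·12 + 13)/6 = 72/6 = 12; σ²_Sales training = ((13−11)/6)² = 0.111

Forward pass:
ES_User testing = 0; EF_User testing = 10
ES_Tooling = 0; EF_Tooling = 8
ES_Supplier sourcing = 0; EF_Supplier sourcing = 15
ES_Pilot run = 0; EF_Pilot run = 11
ES_QA = max(EF_User testing=10, EF_Supplier sourcing=15) = 15; EF_QA = 15+3 = 18
ES_Packaging design = 15; EF_Packaging design = 15+9 = 24
ES_Regulatory filing = max(EF_Tooling=8, EF_Pilot run=11) = 11; EF_Regulatory filing = 11+2 = 13
ES_Marketing collateral = max(EF_QA=18, EF_Packaging design=24) = 24; EF_Marketing collateral = 24+3 = 27
ES_Sales training = max(EF_Regulatory filing=13, EF_Marketing collateral=27) = 27; EF_Sales training = 27+12 = 39
Expected project duration μ = 39 days. Critical path: Supplier sourcing → Packaging design → Marketing collateral → Sales training.

Variance along critical path = 7.111 + 2.778 + 0.111 + 0.111 = 10.111
σ = √10.111 = 3.180 days

3.18 days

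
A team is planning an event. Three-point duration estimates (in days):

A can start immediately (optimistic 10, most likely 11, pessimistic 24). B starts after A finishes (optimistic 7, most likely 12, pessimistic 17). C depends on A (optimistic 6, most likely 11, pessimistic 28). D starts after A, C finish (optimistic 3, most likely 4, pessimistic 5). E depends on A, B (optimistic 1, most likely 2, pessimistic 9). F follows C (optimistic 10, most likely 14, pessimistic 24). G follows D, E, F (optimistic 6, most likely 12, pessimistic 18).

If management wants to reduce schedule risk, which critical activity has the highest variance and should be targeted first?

C

te_A = (10 + 4·11 + 24)/6 = 78/6 = 13; σ²_A = ((24−10)/6)² = 5.444
te_B = (7 + 4·12 + 17)/6 = 72/6 = 12; σ²_B = ((17−7)/6)² = 2.778
te_C = (6 + 4·11 + 28)/6 = 78/6 = 13; σ²_C = ((28−6)/6)² = 13.444
te_D = (3 + 4·4 + 5)/6 = 24/6 = 4; σ²_D = ((5−3)/6)² = 0.111
te_E = (1 + 4·2 + 9)/6 = 18/6 = 3; σ²_E = ((9−1)/6)² = 1.778
te_F = (10 + 4·14 + 24)/6 = 90/6 = 15; σ²_F = ((24−10)/6)² = 5.444
te_G = (6 + 4·12 + 18)/6 = 72/6 = 12; σ²_G = ((18−6)/6)² = 4.000

Forward pass:
ES_A = 0; EF_A = 13
ES_B = 13; EF_B = 13+12 = 25
ES_C = 13; EF_C = 13+13 = 26
ES_D = max(EF_A=13, EF_C=26) = 26; EF_D = 26+4 = 30
ES_E = max(EF_A=13, EF_B=25) = 25; EF_E = 25+3 = 28
ES_F = 26; EF_F = 26+15 = 41
ES_G = max(EF_D=30, EF_E=28, EF_F=41) = 41; EF_G = 41+12 = 53
Expected project duration μ = 53 days. Critical path: A → C → F → G.

Variances on critical path: σ²_A=5.444, σ²_C=13.444, σ²_F=5.444, σ²_G=4.000.
Largest is σ²_C = 13.444.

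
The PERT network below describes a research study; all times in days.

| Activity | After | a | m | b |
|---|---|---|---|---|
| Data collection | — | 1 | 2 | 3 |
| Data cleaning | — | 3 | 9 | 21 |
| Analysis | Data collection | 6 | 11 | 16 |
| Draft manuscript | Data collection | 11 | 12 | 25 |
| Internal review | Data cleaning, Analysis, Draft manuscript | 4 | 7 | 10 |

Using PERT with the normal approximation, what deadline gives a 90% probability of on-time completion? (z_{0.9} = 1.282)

te_Data collection = (1 + 4·2 + 3)/6 = 12/6 = 2; σ²_Data collection = ((3−1)/6)² = 0.111
te_Data cleaning = (3 + 4·9 + 21)/6 = 60/6 = 10; σ²_Data cleaning = ((21−3)/6)² = 9.000
te_Analysis = (6 + 4·11 + 16)/6 = 66/6 = 11; σ²_Analysis = ((16−6)/6)² = 2.778
te_Draft manuscript = (11 + 4·12 + 25)/6 = 84/6 = 14; σ²_Draft manuscript = ((25−11)/6)² = 5.444
te_Internal review = (4 + 4·7 + 10)/6 = 42/6 = 7; σ²_Internal review = ((10−4)/6)² = 1.000

Forward pass:
ES_Data collection = 0; EF_Data collection = 2
ES_Data cleaning = 0; EF_Data cleaning = 10
ES_Analysis = 2; EF_Analysis = 2+11 = 13
ES_Draft manuscript = 2; EF_Draft manuscript = 2+14 = 16
ES_Internal review = max(EF_Data cleaning=10, EF_Analysis=13, EF_Draft manuscript=16) = 16; EF_Internal review = 16+7 = 23
Expected project duration μ = 23 days. Critical path: Data collection → Draft manuscript → Internal review.

Variance along critical path = 0.111 + 5.444 + 1.000 = 6.556; σ = 2.560 days.
D = μ + z·σ = 23 + 1.282·2.560 = 26.3 days

26.3 days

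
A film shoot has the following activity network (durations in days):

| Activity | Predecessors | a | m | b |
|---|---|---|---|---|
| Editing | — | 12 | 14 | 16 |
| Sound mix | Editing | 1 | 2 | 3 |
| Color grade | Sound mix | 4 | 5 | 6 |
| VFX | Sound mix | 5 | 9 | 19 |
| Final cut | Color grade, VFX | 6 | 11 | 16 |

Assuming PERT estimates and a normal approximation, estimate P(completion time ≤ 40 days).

te_Editing = (12 + 4·14 + 16)/6 = 84/6 = 14; σ²_Editing = ((16−12)/6)² = 0.444
te_Sound mix = (1 + 4·2 + 3)/6 = 12/6 = 2; σ²_Sound mix = ((3−1)/6)² = 0.111
te_Color grade = (4 + 4·5 + 6)/6 = 30/6 = 5; σ²_Color grade = ((6−4)/6)² = 0.111
te_VFX = (5 + 4·9 + 19)/6 = 60/6 = 10; σ²_VFX = ((19−5)/6)² = 5.444
te_Final cut = (6 + 4·11 + 16)/6 = 66/6 = 11; σ²_Final cut = ((16−6)/6)² = 2.778

Forward pass:
ES_Editing = 0; EF_Editing = 14
ES_Sound mix = 14; EF_Sound mix = 14+2 = 16
ES_Color grade = 16; EF_Color grade = 16+5 = 21
ES_VFX = 16; EF_VFX = 16+10 = 26
ES_Final cut = max(EF_Color grade=21, EF_VFX=26) = 26; EF_Final cut = 26+11 = 37
Expected project duration μ = 37 days. Critical path: Editing → Sound mix → VFX → Final cut.

Variance along critical path = 0.444 + 0.111 + 5.444 + 2.778 = 8.778; σ = √8.778 = 2.963 days.
Z = (40 − 37) / 2.963 = 1.013
P(T ≤ 40) = Φ(1.013) ≈ 0.844

0.844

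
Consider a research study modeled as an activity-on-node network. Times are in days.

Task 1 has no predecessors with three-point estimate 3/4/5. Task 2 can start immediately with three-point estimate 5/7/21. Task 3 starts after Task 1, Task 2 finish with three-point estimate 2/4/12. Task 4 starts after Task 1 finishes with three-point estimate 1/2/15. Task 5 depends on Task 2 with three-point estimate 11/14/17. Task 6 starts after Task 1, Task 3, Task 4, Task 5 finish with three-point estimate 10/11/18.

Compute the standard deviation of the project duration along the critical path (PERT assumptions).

te_Task 1 = (3 + 4·4 + 5)/6 = 24/6 = 4; σ²_Task 1 = ((5−3)/6)² = 0.111
te_Task 2 = (5 + 4·7 + 21)/6 = 54/6 = 9; σ²_Task 2 = ((21−5)/6)² = 7.111
te_Task 3 = (2 + 4·4 + 12)/6 = 30/6 = 5; σ²_Task 3 = ((12−2)/6)² = 2.778
te_Task 4 = (1 + 4·2 + 15)/6 = 24/6 = 4; σ²_Task 4 = ((15−1)/6)² = 5.444
te_Task 5 = (11 + 4·14 + 17)/6 = 84/6 = 14; σ²_Task 5 = ((17−11)/6)² = 1.000
te_Task 6 = (10 + 4·11 + 18)/6 = 72/6 = 12; σ²_Task 6 = ((18−10)/6)² = 1.778

Forward pass:
ES_Task 1 = 0; EF_Task 1 = 4
ES_Task 2 = 0; EF_Task 2 = 9
ES_Task 3 = max(EF_Task 1=4, EF_Task 2=9) = 9; EF_Task 3 = 9+5 = 14
ES_Task 4 = 4; EF_Task 4 = 4+4 = 8
ES_Task 5 = 9; EF_Task 5 = 9+14 = 23
ES_Task 6 = max(EF_Task 1=4, EF_Task 3=14, EF_Task 4=8, EF_Task 5=23) = 23; EF_Task 6 = 23+12 = 35
Expected project duration μ = 35 days. Critical path: Task 2 → Task 5 → Task 6.

Variance along critical path = 7.111 + 1.000 + 1.778 = 9.889
σ = √9.889 = 3.145 days

3.14 days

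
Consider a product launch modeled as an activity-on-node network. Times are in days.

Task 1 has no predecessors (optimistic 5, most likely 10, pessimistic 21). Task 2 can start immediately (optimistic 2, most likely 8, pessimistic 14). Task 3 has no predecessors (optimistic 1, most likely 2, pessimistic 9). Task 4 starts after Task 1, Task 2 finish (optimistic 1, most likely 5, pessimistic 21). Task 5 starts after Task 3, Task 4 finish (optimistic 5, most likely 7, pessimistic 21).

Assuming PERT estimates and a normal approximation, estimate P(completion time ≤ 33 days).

0.883

te_Task 1 = (5 + 4·10 + 21)/6 = 66/6 = 11; σ²_Task 1 = ((21−5)/6)² = 7.111
te_Task 2 = (2 + 4·8 + 14)/6 = 48/6 = 8; σ²_Task 2 = ((14−2)/6)² = 4.000
te_Task 3 = (1 + 4·2 + 9)/6 = 18/6 = 3; σ²_Task 3 = ((9−1)/6)² = 1.778
te_Task 4 = (1 + 4·5 + 21)/6 = 42/6 = 7; σ²_Task 4 = ((21−1)/6)² = 11.111
te_Task 5 = (5 + 4·7 + 21)/6 = 54/6 = 9; σ²_Task 5 = ((21−5)/6)² = 7.111

Forward pass:
ES_Task 1 = 0; EF_Task 1 = 11
ES_Task 2 = 0; EF_Task 2 = 8
ES_Task 3 = 0; EF_Task 3 = 3
ES_Task 4 = max(EF_Task 1=11, EF_Task 2=8) = 11; EF_Task 4 = 11+7 = 18
ES_Task 5 = max(EF_Task 3=3, EF_Task 4=18) = 18; EF_Task 5 = 18+9 = 27
Expected project duration μ = 27 days. Critical path: Task 1 → Task 4 → Task 5.

Variance along critical path = 7.111 + 11.111 + 7.111 = 25.333; σ = √25.333 = 5.033 days.
Z = (33 − 27) / 5.033 = 1.192
P(T ≤ 33) = Φ(1.192) ≈ 0.883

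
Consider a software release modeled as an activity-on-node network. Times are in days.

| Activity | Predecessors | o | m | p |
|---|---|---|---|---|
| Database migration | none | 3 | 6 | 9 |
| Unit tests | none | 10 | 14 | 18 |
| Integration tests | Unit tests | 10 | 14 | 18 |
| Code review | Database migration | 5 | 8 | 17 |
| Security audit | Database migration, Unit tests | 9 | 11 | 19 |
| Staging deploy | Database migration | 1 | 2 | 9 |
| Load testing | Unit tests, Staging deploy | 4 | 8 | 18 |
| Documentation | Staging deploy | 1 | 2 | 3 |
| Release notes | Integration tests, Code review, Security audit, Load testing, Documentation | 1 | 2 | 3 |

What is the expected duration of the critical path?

30 days

te_Database migration = (3 + 4·6 + 9)/6 = 36/6 = 6
te_Unit tests = (10 + 4·14 + 18)/6 = 84/6 = 14
te_Integration tests = (10 + 4·14 + 18)/6 = 84/6 = 14
te_Code review = (5 + 4·8 + 17)/6 = 54/6 = 9
te_Security audit = (9 + 4·11 + 19)/6 = 72/6 = 12
te_Staging deploy = (1 + 4·2 + 9)/6 = 18/6 = 3
te_Load testing = (4 + 4·8 + 18)/6 = 54/6 = 9
te_Documentation = (1 + 4·2 + 3)/6 = 12/6 = 2
te_Release notes = (1 + 4·2 + 3)/6 = 12/6 = 2

Forward pass:
ES_Database migration = 0; EF_Database migration = 6
ES_Unit tests = 0; EF_Unit tests = 14
ES_Integration tests = 14; EF_Integration tests = 14+14 = 28
ES_Code review = 6; EF_Code review = 6+9 = 15
ES_Security audit = max(EF_Database migration=6, EF_Unit tests=14) = 14; EF_Security audit = 14+12 = 26
ES_Staging deploy = 6; EF_Staging deploy = 6+3 = 9
ES_Load testing = max(EF_Unit tests=14, EF_Staging deploy=9) = 14; EF_Load testing = 14+9 = 23
ES_Documentation = 9; EF_Documentation = 9+2 = 11
ES_Release notes = max(EF_Integration tests=28, EF_Code review=15, EF_Security audit=26, EF_Load testing=23, EF_Documentation=11) = 28; EF_Release notes = 28+2 = 30
Expected project duration μ = 30 days. Critical path: Unit tests → Integration tests → Release notes.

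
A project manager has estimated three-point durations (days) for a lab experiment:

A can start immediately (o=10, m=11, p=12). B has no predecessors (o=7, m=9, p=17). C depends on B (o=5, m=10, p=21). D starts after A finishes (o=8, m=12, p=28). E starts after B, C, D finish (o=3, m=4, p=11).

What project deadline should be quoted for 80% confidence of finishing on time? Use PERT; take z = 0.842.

te_A = (10 + 4·11 + 12)/6 = 66/6 = 11; σ²_A = ((12−10)/6)² = 0.111
te_B = (7 + 4·9 + 17)/6 = 60/6 = 10; σ²_B = ((17−7)/6)² = 2.778
te_C = (5 + 4·10 + 21)/6 = 66/6 = 11; σ²_C = ((21−5)/6)² = 7.111
te_D = (8 + 4·12 + 28)/6 = 84/6 = 14; σ²_D = ((28−8)/6)² = 11.111
te_E = (3 + 4·4 + 11)/6 = 30/6 = 5; σ²_E = ((11−3)/6)² = 1.778

Forward pass:
ES_A = 0; EF_A = 11
ES_B = 0; EF_B = 10
ES_C = 10; EF_C = 10+11 = 21
ES_D = 11; EF_D = 11+14 = 25
ES_E = max(EF_B=10, EF_C=21, EF_D=25) = 25; EF_E = 25+5 = 30
Expected project duration μ = 30 days. Critical path: A → D → E.

Variance along critical path = 0.111 + 11.111 + 1.778 = 13.000; σ = 3.606 days.
D = μ + z·σ = 30 + 0.842·3.606 = 33.0 days

33.0 days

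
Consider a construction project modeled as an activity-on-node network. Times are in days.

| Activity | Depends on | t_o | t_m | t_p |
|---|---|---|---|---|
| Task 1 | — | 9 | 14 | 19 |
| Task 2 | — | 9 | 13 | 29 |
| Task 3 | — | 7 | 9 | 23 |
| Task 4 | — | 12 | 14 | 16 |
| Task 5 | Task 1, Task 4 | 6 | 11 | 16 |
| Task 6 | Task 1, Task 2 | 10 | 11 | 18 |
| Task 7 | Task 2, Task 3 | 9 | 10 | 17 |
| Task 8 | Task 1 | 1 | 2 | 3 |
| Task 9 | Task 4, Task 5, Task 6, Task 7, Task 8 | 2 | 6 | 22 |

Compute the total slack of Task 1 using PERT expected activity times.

te_Task 1 = (9 + 4·14 + 19)/6 = 84/6 = 14
te_Task 2 = (9 + 4·13 + 29)/6 = 90/6 = 15
te_Task 3 = (7 + 4·9 + 23)/6 = 66/6 = 11
te_Task 4 = (12 + 4·14 + 16)/6 = 84/6 = 14
te_Task 5 = (6 + 4·11 + 16)/6 = 66/6 = 11
te_Task 6 = (10 + 4·11 + 18)/6 = 72/6 = 12
te_Task 7 = (9 + 4·10 + 17)/6 = 66/6 = 11
te_Task 8 = (1 + 4·2 + 3)/6 = 12/6 = 2
te_Task 9 = (2 + 4·6 + 22)/6 = 48/6 = 8

Forward pass:
ES_Task 1 = 0; EF_Task 1 = 14
ES_Task 2 = 0; EF_Task 2 = 15
ES_Task 3 = 0; EF_Task 3 = 11
ES_Task 4 = 0; EF_Task 4 = 14
ES_Task 5 = max(EF_Task 1=14, EF_Task 4=14) = 14; EF_Task 5 = 14+11 = 25
ES_Task 6 = max(EF_Task 1=14, EF_Task 2=15) = 15; EF_Task 6 = 15+12 = 27
ES_Task 7 = max(EF_Task 2=15, EF_Task 3=11) = 15; EF_Task 7 = 15+11 = 26
ES_Task 8 = 14; EF_Task 8 = 14+2 = 16
ES_Task 9 = max(EF_Task 4=14, EF_Task 5=25, EF_Task 6=27, EF_Task 7=26, EF_Task 8=16) = 27; EF_Task 9 = 27+8 = 35
Expected project duration μ = 35 days. Critical path: Task 2 → Task 6 → Task 9.

Backward pass:
LF_Task 9 = 35; LS_Task 9 = 35−8 = 27
LF_Task 8 = LS_Task 9 = 27; LS_Task 8 = 27−2 = 25
LF_Task 7 = LS_Task 9 = 27; LS_Task 7 = 27−11 = 16
LF_Task 6 = LS_Task 9 = 27; LS_Task 6 = 27−12 = 15
LF_Task 5 = LS_Task 9 = 27; LS_Task 5 = 27−11 = 16
LF_Task 4 = min(LS_Task 5=16, LS_Task 9=27) = 16; LS_Task 4 = 16−14 = 2
LF_Task 3 = LS_Task 7 = 16; LS_Task 3 = 16−11 = 5
LF_Task 2 = min(LS_Task 6=15, LS_Task 7=16) = 15; LS_Task 2 = 15−15 = 0
LF_Task 1 = min(LS_Task 5=16, LS_Task 6=15, LS_Task 8=25) = 15; LS_Task 1 = 15−14 = 1
Slack_Task 1 = LS_Task 1 − ES_Task 1 = 1 − 0 = 1

1 days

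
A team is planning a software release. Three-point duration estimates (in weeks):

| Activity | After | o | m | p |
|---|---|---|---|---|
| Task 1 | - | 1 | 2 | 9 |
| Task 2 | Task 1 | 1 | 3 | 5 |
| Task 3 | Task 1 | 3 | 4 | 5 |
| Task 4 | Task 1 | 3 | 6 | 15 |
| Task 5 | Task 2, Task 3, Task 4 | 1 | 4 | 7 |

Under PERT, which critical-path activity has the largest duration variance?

Task 4

te_Task 1 = (1 + 4·2 + 9)/6 = 18/6 = 3; σ²_Task 1 = ((9−1)/6)² = 1.778
te_Task 2 = (1 + 4·3 + 5)/6 = 18/6 = 3; σ²_Task 2 = ((5−1)/6)² = 0.444
te_Task 3 = (3 + 4·4 + 5)/6 = 24/6 = 4; σ²_Task 3 = ((5−3)/6)² = 0.111
te_Task 4 = (3 + 4·6 + 15)/6 = 42/6 = 7; σ²_Task 4 = ((15−3)/6)² = 4.000
te_Task 5 = (1 + 4·4 + 7)/6 = 24/6 = 4; σ²_Task 5 = ((7−1)/6)² = 1.000

Forward pass:
ES_Task 1 = 0; EF_Task 1 = 3
ES_Task 2 = 3; EF_Task 2 = 3+3 = 6
ES_Task 3 = 3; EF_Task 3 = 3+4 = 7
ES_Task 4 = 3; EF_Task 4 = 3+7 = 10
ES_Task 5 = max(EF_Task 2=6, EF_Task 3=7, EF_Task 4=10) = 10; EF_Task 5 = 10+4 = 14
Expected project duration μ = 14 weeks. Critical path: Task 1 → Task 4 → Task 5.

Variances on critical path: σ²_Task 1=1.778, σ²_Task 4=4.000, σ²_Task 5=1.000.
Largest is σ²_Task 4 = 4.000.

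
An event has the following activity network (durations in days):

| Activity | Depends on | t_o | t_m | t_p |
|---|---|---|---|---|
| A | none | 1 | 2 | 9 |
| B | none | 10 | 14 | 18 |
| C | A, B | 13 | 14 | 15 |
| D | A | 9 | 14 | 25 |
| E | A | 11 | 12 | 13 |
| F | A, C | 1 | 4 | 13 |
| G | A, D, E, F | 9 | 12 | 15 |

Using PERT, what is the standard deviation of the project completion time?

2.62 days

te_A = (1 + 4·2 + 9)/6 = 18/6 = 3; σ²_A = ((9−1)/6)² = 1.778
te_B = (10 + 4·14 + 18)/6 = 84/6 = 14; σ²_B = ((18−10)/6)² = 1.778
te_C = (13 + 4·14 + 15)/6 = 84/6 = 14; σ²_C = ((15−13)/6)² = 0.111
te_D = (9 + 4·14 + 25)/6 = 90/6 = 15; σ²_D = ((25−9)/6)² = 7.111
te_E = (11 + 4·12 + 13)/6 = 72/6 = 12; σ²_E = ((13−11)/6)² = 0.111
te_F = (1 + 4·4 + 13)/6 = 30/6 = 5; σ²_F = ((13−1)/6)² = 4.000
te_G = (9 + 4·12 + 15)/6 = 72/6 = 12; σ²_G = ((15−9)/6)² = 1.000

Forward pass:
ES_A = 0; EF_A = 3
ES_B = 0; EF_B = 14
ES_C = max(EF_A=3, EF_B=14) = 14; EF_C = 14+14 = 28
ES_D = 3; EF_D = 3+15 = 18
ES_E = 3; EF_E = 3+12 = 15
ES_F = max(EF_A=3, EF_C=28) = 28; EF_F = 28+5 = 33
ES_G = max(EF_A=3, EF_D=18, EF_E=15, EF_F=33) = 33; EF_G = 33+12 = 45
Expected project duration μ = 45 days. Critical path: B → C → F → G.

Variance along critical path = 1.778 + 0.111 + 4.000 + 1.000 = 6.889
σ = √6.889 = 2.625 days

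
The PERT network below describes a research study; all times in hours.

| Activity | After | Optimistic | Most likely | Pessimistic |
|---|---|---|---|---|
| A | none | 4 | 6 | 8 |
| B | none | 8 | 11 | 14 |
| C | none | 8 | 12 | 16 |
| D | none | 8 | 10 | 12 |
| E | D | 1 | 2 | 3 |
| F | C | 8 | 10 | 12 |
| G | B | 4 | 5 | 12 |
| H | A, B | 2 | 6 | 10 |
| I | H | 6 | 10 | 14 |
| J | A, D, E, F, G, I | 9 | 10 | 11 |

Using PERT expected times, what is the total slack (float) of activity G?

te_A = (4 + 4·6 + 8)/6 = 36/6 = 6
te_B = (8 + 4·11 + 14)/6 = 66/6 = 11
te_C = (8 + 4·12 + 16)/6 = 72/6 = 12
te_D = (8 + 4·10 + 12)/6 = 60/6 = 10
te_E = (1 + 4·2 + 3)/6 = 12/6 = 2
te_F = (8 + 4·10 + 12)/6 = 60/6 = 10
te_G = (4 + 4·5 + 12)/6 = 36/6 = 6
te_H = (2 + 4·6 + 10)/6 = 36/6 = 6
te_I = (6 + 4·10 + 14)/6 = 60/6 = 10
te_J = (9 + 4·10 + 11)/6 = 60/6 = 10

Forward pass:
ES_A = 0; EF_A = 6
ES_B = 0; EF_B = 11
ES_C = 0; EF_C = 12
ES_D = 0; EF_D = 10
ES_E = 10; EF_E = 10+2 = 12
ES_F = 12; EF_F = 12+10 = 22
ES_G = 11; EF_G = 11+6 = 17
ES_H = max(EF_A=6, EF_B=11) = 11; EF_H = 11+6 = 17
ES_I = 17; EF_I = 17+10 = 27
ES_J = max(EF_A=6, EF_D=10, EF_E=12, EF_F=22, EF_G=17, EF_I=27) = 27; EF_J = 27+10 = 37
Expected project duration μ = 37 hours. Critical path: B → H → I → J.

Backward pass:
LF_J = 37; LS_J = 37−10 = 27
LF_I = LS_J = 27; LS_I = 27−10 = 17
LF_H = LS_I = 17; LS_H = 17−6 = 11
LF_G = LS_J = 27; LS_G = 27−6 = 21
LF_F = LS_J = 27; LS_F = 27−10 = 17
LF_E = LS_J = 27; LS_E = 27−2 = 25
LF_D = min(LS_E=25, LS_J=27) = 25; LS_D = 25−10 = 15
LF_C = LS_F = 17; LS_C = 17−12 = 5
LF_B = min(LS_G=21, LS_H=11) = 11; LS_B = 11−11 = 0
LF_A = min(LS_H=11, LS_J=27) = 11; LS_A = 11−6 = 5
Slack_G = LS_G − ES_G = 21 − 11 = 10

10 hours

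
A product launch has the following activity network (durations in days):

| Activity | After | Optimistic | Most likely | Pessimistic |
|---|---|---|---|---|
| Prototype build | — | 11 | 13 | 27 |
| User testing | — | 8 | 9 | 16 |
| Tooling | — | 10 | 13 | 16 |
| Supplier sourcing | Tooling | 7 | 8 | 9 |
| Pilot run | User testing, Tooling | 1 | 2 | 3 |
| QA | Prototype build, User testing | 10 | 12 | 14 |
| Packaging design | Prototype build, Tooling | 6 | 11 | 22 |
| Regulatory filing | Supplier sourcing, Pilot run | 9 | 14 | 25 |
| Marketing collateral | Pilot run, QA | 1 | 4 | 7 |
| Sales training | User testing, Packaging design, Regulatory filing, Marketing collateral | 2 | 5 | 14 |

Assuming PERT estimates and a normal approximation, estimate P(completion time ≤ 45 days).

0.805

te_Prototype build = (11 + 4·13 + 27)/6 = 90/6 = 15; σ²_Prototype build = ((27−11)/6)² = 7.111
te_User testing = (8 + 4·9 + 16)/6 = 60/6 = 10; σ²_User testing = ((16−8)/6)² = 1.778
te_Tooling = (10 + 4·13 + 16)/6 = 78/6 = 13; σ²_Tooling = ((16−10)/6)² = 1.000
te_Supplier sourcing = (7 + 4·8 + 9)/6 = 48/6 = 8; σ²_Supplier sourcing = ((9−7)/6)² = 0.111
te_Pilot run = (1 + 4·2 + 3)/6 = 12/6 = 2; σ²_Pilot run = ((3−1)/6)² = 0.111
te_QA = (10 + 4·12 + 14)/6 = 72/6 = 12; σ²_QA = ((14−10)/6)² = 0.444
te_Packaging design = (6 + 4·11 + 22)/6 = 72/6 = 12; σ²_Packaging design = ((22−6)/6)² = 7.111
te_Regulatory filing = (9 + 4·14 + 25)/6 = 90/6 = 15; σ²_Regulatory filing = ((25−9)/6)² = 7.111
te_Marketing collateral = (1 + 4·4 + 7)/6 = 24/6 = 4; σ²_Marketing collateral = ((7−1)/6)² = 1.000
te_Sales training = (2 + 4·5 + 14)/6 = 36/6 = 6; σ²_Sales training = ((14−2)/6)² = 4.000

Forward pass:
ES_Prototype build = 0; EF_Prototype build = 15
ES_User testing = 0; EF_User testing = 10
ES_Tooling = 0; EF_Tooling = 13
ES_Supplier sourcing = 13; EF_Supplier sourcing = 13+8 = 21
ES_Pilot run = max(EF_User testing=10, EF_Tooling=13) = 13; EF_Pilot run = 13+2 = 15
ES_QA = max(EF_Prototype build=15, EF_User testing=10) = 15; EF_QA = 15+12 = 27
ES_Packaging design = max(EF_Prototype build=15, EF_Tooling=13) = 15; EF_Packaging design = 15+12 = 27
ES_Regulatory filing = max(EF_Supplier sourcing=21, EF_Pilot run=15) = 21; EF_Regulatory filing = 21+15 = 36
ES_Marketing collateral = max(EF_Pilot run=15, EF_QA=27) = 27; EF_Marketing collateral = 27+4 = 31
ES_Sales training = max(EF_User testing=10, EF_Packaging design=27, EF_Regulatory filing=36, EF_Marketing collateral=31) = 36; EF_Sales training = 36+6 = 42
Expected project duration μ = 42 days. Critical path: Tooling → Supplier sourcing → Regulatory filing → Sales training.

Variance along critical path = 1.000 + 0.111 + 7.111 + 4.000 = 12.222; σ = √12.222 = 3.496 days.
Z = (45 − 42) / 3.496 = 0.858
P(T ≤ 45) = Φ(0.858) ≈ 0.805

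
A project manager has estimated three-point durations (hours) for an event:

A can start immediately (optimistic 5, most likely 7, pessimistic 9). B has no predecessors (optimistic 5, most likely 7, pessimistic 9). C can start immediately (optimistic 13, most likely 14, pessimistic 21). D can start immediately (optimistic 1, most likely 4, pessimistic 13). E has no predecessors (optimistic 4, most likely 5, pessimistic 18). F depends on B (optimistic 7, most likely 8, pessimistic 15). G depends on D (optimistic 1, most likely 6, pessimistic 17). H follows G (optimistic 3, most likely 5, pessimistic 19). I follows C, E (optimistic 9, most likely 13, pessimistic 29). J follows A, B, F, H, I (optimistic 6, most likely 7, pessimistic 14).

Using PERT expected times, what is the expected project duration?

te_A = (5 + 4·7 + 9)/6 = 42/6 = 7
te_B = (5 + 4·7 + 9)/6 = 42/6 = 7
te_C = (13 + 4·14 + 21)/6 = 90/6 = 15
te_D = (1 + 4·4 + 13)/6 = 30/6 = 5
te_E = (4 + 4·5 + 18)/6 = 42/6 = 7
te_F = (7 + 4·8 + 15)/6 = 54/6 = 9
te_G = (1 + 4·6 + 17)/6 = 42/6 = 7
te_H = (3 + 4·5 + 19)/6 = 42/6 = 7
te_I = (9 + 4·13 + 29)/6 = 90/6 = 15
te_J = (6 + 4·7 + 14)/6 = 48/6 = 8

Forward pass:
ES_A = 0; EF_A = 7
ES_B = 0; EF_B = 7
ES_C = 0; EF_C = 15
ES_D = 0; EF_D = 5
ES_E = 0; EF_E = 7
ES_F = 7; EF_F = 7+9 = 16
ES_G = 5; EF_G = 5+7 = 12
ES_H = 12; EF_H = 12+7 = 19
ES_I = max(EF_C=15, EF_E=7) = 15; EF_I = 15+15 = 30
ES_J = max(EF_A=7, EF_B=7, EF_F=16, EF_H=19, EF_I=30) = 30; EF_J = 30+8 = 38
Expected project duration μ = 38 hours. Critical path: C → I → J.

38 hours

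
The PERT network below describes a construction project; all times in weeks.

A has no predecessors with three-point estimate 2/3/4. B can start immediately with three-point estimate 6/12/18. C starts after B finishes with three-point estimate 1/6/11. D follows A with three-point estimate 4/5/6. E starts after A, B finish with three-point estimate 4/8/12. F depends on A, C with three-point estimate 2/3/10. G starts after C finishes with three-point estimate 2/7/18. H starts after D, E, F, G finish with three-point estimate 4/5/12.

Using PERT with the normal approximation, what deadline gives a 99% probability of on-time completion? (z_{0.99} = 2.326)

te_A = (2 + 4·3 + 4)/6 = 18/6 = 3; σ²_A = ((4−2)/6)² = 0.111
te_B = (6 + 4·12 + 18)/6 = 72/6 = 12; σ²_B = ((18−6)/6)² = 4.000
te_C = (1 + 4·6 + 11)/6 = 36/6 = 6; σ²_C = ((11−1)/6)² = 2.778
te_D = (4 + 4·5 + 6)/6 = 30/6 = 5; σ²_D = ((6−4)/6)² = 0.111
te_E = (4 + 4·8 + 12)/6 = 48/6 = 8; σ²_E = ((12−4)/6)² = 1.778
te_F = (2 + 4·3 + 10)/6 = 24/6 = 4; σ²_F = ((10−2)/6)² = 1.778
te_G = (2 + 4·7 + 18)/6 = 48/6 = 8; σ²_G = ((18−2)/6)² = 7.111
te_H = (4 + 4·5 + 12)/6 = 36/6 = 6; σ²_H = ((12−4)/6)² = 1.778

Forward pass:
ES_A = 0; EF_A = 3
ES_B = 0; EF_B = 12
ES_C = 12; EF_C = 12+6 = 18
ES_D = 3; EF_D = 3+5 = 8
ES_E = max(EF_A=3, EF_B=12) = 12; EF_E = 12+8 = 20
ES_F = max(EF_A=3, EF_C=18) = 18; EF_F = 18+4 = 22
ES_G = 18; EF_G = 18+8 = 26
ES_H = max(EF_D=8, EF_E=20, EF_F=22, EF_G=26) = 26; EF_H = 26+6 = 32
Expected project duration μ = 32 weeks. Critical path: B → C → G → H.

Variance along critical path = 4.000 + 2.778 + 7.111 + 1.778 = 15.667; σ = 3.958 weeks.
D = μ + z·σ = 32 + 2.326·3.958 = 41.2 weeks

41.2 weeks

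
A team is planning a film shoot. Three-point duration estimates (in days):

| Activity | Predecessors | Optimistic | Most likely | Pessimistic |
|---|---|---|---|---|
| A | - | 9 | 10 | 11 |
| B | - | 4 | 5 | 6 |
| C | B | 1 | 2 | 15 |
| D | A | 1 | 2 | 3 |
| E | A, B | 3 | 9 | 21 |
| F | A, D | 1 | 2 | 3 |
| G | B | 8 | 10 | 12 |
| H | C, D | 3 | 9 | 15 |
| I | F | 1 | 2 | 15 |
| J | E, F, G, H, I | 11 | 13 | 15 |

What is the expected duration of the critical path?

te_A = (9 + 4·10 + 11)/6 = 60/6 = 10
te_B = (4 + 4·5 + 6)/6 = 30/6 = 5
te_C = (1 + 4·2 + 15)/6 = 24/6 = 4
te_D = (1 + 4·2 + 3)/6 = 12/6 = 2
te_E = (3 + 4·9 + 21)/6 = 60/6 = 10
te_F = (1 + 4·2 + 3)/6 = 12/6 = 2
te_G = (8 + 4·10 + 12)/6 = 60/6 = 10
te_H = (3 + 4·9 + 15)/6 = 54/6 = 9
te_I = (1 + 4·2 + 15)/6 = 24/6 = 4
te_J = (11 + 4·13 + 15)/6 = 78/6 = 13

Forward pass:
ES_A = 0; EF_A = 10
ES_B = 0; EF_B = 5
ES_C = 5; EF_C = 5+4 = 9
ES_D = 10; EF_D = 10+2 = 12
ES_E = max(EF_A=10, EF_B=5) = 10; EF_E = 10+10 = 20
ES_F = max(EF_A=10, EF_D=12) = 12; EF_F = 12+2 = 14
ES_G = 5; EF_G = 5+10 = 15
ES_H = max(EF_C=9, EF_D=12) = 12; EF_H = 12+9 = 21
ES_I = 14; EF_I = 14+4 = 18
ES_J = max(EF_E=20, EF_F=14, EF_G=15, EF_H=21, EF_I=18) = 21; EF_J = 21+13 = 34
Expected project duration μ = 34 days. Critical path: A → D → H → J.

34 days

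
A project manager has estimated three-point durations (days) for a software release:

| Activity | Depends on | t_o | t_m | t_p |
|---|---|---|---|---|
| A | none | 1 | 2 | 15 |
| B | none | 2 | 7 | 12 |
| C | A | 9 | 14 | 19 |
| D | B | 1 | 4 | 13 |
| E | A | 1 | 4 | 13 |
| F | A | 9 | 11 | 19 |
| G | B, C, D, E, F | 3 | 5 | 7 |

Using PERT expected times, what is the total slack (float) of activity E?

9 days

te_A = (1 + 4·2 + 15)/6 = 24/6 = 4
te_B = (2 + 4·7 + 12)/6 = 42/6 = 7
te_C = (9 + 4·14 + 19)/6 = 84/6 = 14
te_D = (1 + 4·4 + 13)/6 = 30/6 = 5
te_E = (1 + 4·4 + 13)/6 = 30/6 = 5
te_F = (9 + 4·11 + 19)/6 = 72/6 = 12
te_G = (3 + 4·5 + 7)/6 = 30/6 = 5

Forward pass:
ES_A = 0; EF_A = 4
ES_B = 0; EF_B = 7
ES_C = 4; EF_C = 4+14 = 18
ES_D = 7; EF_D = 7+5 = 12
ES_E = 4; EF_E = 4+5 = 9
ES_F = 4; EF_F = 4+12 = 16
ES_G = max(EF_B=7, EF_C=18, EF_D=12, EF_E=9, EF_F=16) = 18; EF_G = 18+5 = 23
Expected project duration μ = 23 days. Critical path: A → C → G.

Backward pass:
LF_G = 23; LS_G = 23−5 = 18
LF_F = LS_G = 18; LS_F = 18−12 = 6
LF_E = LS_G = 18; LS_E = 18−5 = 13
LF_D = LS_G = 18; LS_D = 18−5 = 13
LF_C = LS_G = 18; LS_C = 18−14 = 4
LF_B = min(LS_D=13, LS_G=18) = 13; LS_B = 13−7 = 6
LF_A = min(LS_C=4, LS_E=13, LS_F=6) = 4; LS_A = 4−4 = 0
Slack_E = LS_E − ES_E = 13 − 4 = 9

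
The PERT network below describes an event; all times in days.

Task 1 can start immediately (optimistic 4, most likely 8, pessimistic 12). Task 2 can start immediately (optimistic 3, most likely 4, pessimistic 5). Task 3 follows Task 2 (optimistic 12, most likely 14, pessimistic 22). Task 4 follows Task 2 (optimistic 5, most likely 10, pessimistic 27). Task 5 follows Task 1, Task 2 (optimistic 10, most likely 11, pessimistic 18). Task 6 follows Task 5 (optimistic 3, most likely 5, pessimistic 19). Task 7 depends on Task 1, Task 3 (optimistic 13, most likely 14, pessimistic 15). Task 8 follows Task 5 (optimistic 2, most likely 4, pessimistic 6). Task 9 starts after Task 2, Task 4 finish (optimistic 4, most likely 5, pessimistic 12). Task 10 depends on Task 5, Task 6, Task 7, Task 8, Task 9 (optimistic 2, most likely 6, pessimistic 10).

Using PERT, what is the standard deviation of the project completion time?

2.19 days

te_Task 1 = (4 + 4·8 + 12)/6 = 48/6 = 8; σ²_Task 1 = ((12−4)/6)² = 1.778
te_Task 2 = (3 + 4·4 + 5)/6 = 24/6 = 4; σ²_Task 2 = ((5−3)/6)² = 0.111
te_Task 3 = (12 + 4·14 + 22)/6 = 90/6 = 15; σ²_Task 3 = ((22−12)/6)² = 2.778
te_Task 4 = (5 + 4·10 + 27)/6 = 72/6 = 12; σ²_Task 4 = ((27−5)/6)² = 13.444
te_Task 5 = (10 + 4·11 + 18)/6 = 72/6 = 12; σ²_Task 5 = ((18−10)/6)² = 1.778
te_Task 6 = (3 + 4·5 + 19)/6 = 42/6 = 7; σ²_Task 6 = ((19−3)/6)² = 7.111
te_Task 7 = (13 + 4·14 + 15)/6 = 84/6 = 14; σ²_Task 7 = ((15−13)/6)² = 0.111
te_Task 8 = (2 + 4·4 + 6)/6 = 24/6 = 4; σ²_Task 8 = ((6−2)/6)² = 0.444
te_Task 9 = (4 + 4·5 + 12)/6 = 36/6 = 6; σ²_Task 9 = ((12−4)/6)² = 1.778
te_Task 10 = (2 + 4·6 + 10)/6 = 36/6 = 6; σ²_Task 10 = ((10−2)/6)² = 1.778

Forward pass:
ES_Task 1 = 0; EF_Task 1 = 8
ES_Task 2 = 0; EF_Task 2 = 4
ES_Task 3 = 4; EF_Task 3 = 4+15 = 19
ES_Task 4 = 4; EF_Task 4 = 4+12 = 16
ES_Task 5 = max(EF_Task 1=8, EF_Task 2=4) = 8; EF_Task 5 = 8+12 = 20
ES_Task 6 = 20; EF_Task 6 = 20+7 = 27
ES_Task 7 = max(EF_Task 1=8, EF_Task 3=19) = 19; EF_Task 7 = 19+14 = 33
ES_Task 8 = 20; EF_Task 8 = 20+4 = 24
ES_Task 9 = max(EF_Task 2=4, EF_Task 4=16) = 16; EF_Task 9 = 16+6 = 22
ES_Task 10 = max(EF_Task 5=20, EF_Task 6=27, EF_Task 7=33, EF_Task 8=24, EF_Task 9=22) = 33; EF_Task 10 = 33+6 = 39
Expected project duration μ = 39 days. Critical path: Task 2 → Task 3 → Task 7 → Task 10.

Variance along critical path = 0.111 + 2.778 + 0.111 + 1.778 = 4.778
σ = √4.778 = 2.186 days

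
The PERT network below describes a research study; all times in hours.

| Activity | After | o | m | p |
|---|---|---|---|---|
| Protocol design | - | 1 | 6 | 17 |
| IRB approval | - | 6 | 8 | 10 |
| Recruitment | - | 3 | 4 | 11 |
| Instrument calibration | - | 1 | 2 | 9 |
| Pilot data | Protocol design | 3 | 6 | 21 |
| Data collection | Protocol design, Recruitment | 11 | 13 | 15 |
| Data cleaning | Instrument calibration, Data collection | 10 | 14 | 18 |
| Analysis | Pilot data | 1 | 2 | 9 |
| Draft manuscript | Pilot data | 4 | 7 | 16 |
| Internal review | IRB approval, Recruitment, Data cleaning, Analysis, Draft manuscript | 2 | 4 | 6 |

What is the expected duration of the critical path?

te_Protocol design = (1 + 4·6 + 17)/6 = 42/6 = 7
te_IRB approval = (6 + 4·8 + 10)/6 = 48/6 = 8
te_Recruitment = (3 + 4·4 + 11)/6 = 30/6 = 5
te_Instrument calibration = (1 + 4·2 + 9)/6 = 18/6 = 3
te_Pilot data = (3 + 4·6 + 21)/6 = 48/6 = 8
te_Data collection = (11 + 4·13 + 15)/6 = 78/6 = 13
te_Data cleaning = (10 + 4·14 + 18)/6 = 84/6 = 14
te_Analysis = (1 + 4·2 + 9)/6 = 18/6 = 3
te_Draft manuscript = (4 + 4·7 + 16)/6 = 48/6 = 8
te_Internal review = (2 + 4·4 + 6)/6 = 24/6 = 4

Forward pass:
ES_Protocol design = 0; EF_Protocol design = 7
ES_IRB approval = 0; EF_IRB approval = 8
ES_Recruitment = 0; EF_Recruitment = 5
ES_Instrument calibration = 0; EF_Instrument calibration = 3
ES_Pilot data = 7; EF_Pilot data = 7+8 = 15
ES_Data collection = max(EF_Protocol design=7, EF_Recruitment=5) = 7; EF_Data collection = 7+13 = 20
ES_Data cleaning = max(EF_Instrument calibration=3, EF_Data collection=20) = 20; EF_Data cleaning = 20+14 = 34
ES_Analysis = 15; EF_Analysis = 15+3 = 18
ES_Draft manuscript = 15; EF_Draft manuscript = 15+8 = 23
ES_Internal review = max(EF_IRB approval=8, EF_Recruitment=5, EF_Data cleaning=34, EF_Analysis=18, EF_Draft manuscript=23) = 34; EF_Internal review = 34+4 = 38
Expected project duration μ = 38 hours. Critical path: Protocol design → Data collection → Data cleaning → Internal review.

38 hours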